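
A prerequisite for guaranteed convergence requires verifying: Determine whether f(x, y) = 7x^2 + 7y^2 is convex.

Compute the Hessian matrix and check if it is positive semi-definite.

f(x,y) = 7x^2 + 7y^2
Hessian H = [[14, 0], [0, 14]]
trace(H) = 28, det(H) = 196
Eigenvalues: (28 +/- sqrt(0)) / 2 = 14, 14
Since both eigenvalues > 0, f is convex.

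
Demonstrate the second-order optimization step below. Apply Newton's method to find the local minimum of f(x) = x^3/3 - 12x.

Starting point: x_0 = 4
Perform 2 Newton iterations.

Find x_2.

f(x) = x^3/3 - 12x
f'(x) = x^2 - 12, f''(x) = 2x
Newton update: x_{n+1} = x_n - (x_n^2 - 12)/(2*x_n)
Step 1: x_0 = 4, f'=4, f''=8, x_1 = 7/2
Step 2: x_1 = 7/2, f'=1/4, f''=7, x_2 = 97/28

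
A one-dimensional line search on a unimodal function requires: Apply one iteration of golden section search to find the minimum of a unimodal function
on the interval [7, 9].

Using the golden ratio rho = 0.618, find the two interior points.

Golden section search on [7, 9].
Golden ratio rho = 0.618 (approx).
Interior points:
  x_1 = 7 + (1-0.618)*2 = 7.7640
  x_2 = 7 + 0.618*2 = 8.2360
Compare f(x_1) and f(x_2) to determine which subinterval to keep.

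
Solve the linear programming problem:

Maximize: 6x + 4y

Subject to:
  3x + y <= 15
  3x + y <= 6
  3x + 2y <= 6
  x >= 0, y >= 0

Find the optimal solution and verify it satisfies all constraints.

Feasible vertices: (0, 0), (0, 3), (2, 0)
Objective 6x + 4y at each vertex:
  (0, 0): 0
  (0, 3): 12
  (2, 0): 12
Maximum is 12 at (0, 3).
Verify constraints at (x, y) = (0, 3):
  3*0 + 1*3 = 3 <= 15
  3*0 + 1*3 = 3 <= 6
  3*0 + 2*3 = 6 <= 6 (active)
  x = 0 >= 0, y = 3 >= 0. All constraints satisfied.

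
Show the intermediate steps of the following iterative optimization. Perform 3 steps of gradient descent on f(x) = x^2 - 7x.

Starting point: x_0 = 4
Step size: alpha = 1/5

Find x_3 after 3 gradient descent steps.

f(x) = x^2 - 7x, f'(x) = 2x + (-7)
Step 1: f'(4) = 1, x_1 = 4 - 1/5 * 1 = 19/5
Step 2: f'(19/5) = 3/5, x_2 = 19/5 - 1/5 * 3/5 = 92/25
Step 3: f'(92/25) = 9/25, x_3 = 92/25 - 1/5 * 9/25 = 451/125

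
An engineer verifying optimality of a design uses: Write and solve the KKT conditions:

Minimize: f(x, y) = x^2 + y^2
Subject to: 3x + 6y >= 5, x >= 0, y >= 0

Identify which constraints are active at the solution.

KKT conditions for min x^2 + y^2 s.t. 3x + 6y >= 5, x >= 0, y >= 0:
Stationarity: 2x = mu*3 + mu_x, 2y = mu*6 + mu_y, with mu, mu_x, mu_y >= 0
Complementary slackness: mu*(3x + 6y - 5) = 0, mu_x*x = 0, mu_y*y = 0
(0, 0) is infeasible (3*0 + 6*0 < 5), so if mu = 0 stationarity would force x = mu_x/2 >= 0, y = mu_y/2 >= 0 with mu_x*x = mu_y*y = 0, i.e. x = y = 0: contradiction. Hence mu > 0 and 3x + 6y = 5 is active.
Try x > 0, y > 0 (so mu_x = mu_y = 0): x = 3*mu/2, y = 6*mu/2
Substitute: 3*(3*mu/2) + 6*(6*mu/2) = 5
  mu*45/2 = 5 => mu = 2/9
x* = 1/3 > 0, y* = 2/3 > 0, consistent with mu_x = mu_y = 0.
f is convex and the constraints are linear, so this KKT point is the global minimum.
f* = 5/9
Active constraints: 3x + 6y >= 5 (holds with equality, mu = 2/9 > 0); x >= 0 and y >= 0 are inactive (mu_x = mu_y = 0).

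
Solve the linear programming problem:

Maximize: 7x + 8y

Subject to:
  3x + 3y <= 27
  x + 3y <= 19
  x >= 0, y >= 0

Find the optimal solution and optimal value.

Feasible vertices: (0, 0), (0, 19/3), (4, 5), (9, 0)
Objective 7x + 8y at each:
  (0, 0): 0
  (0, 19/3): 152/3
  (4, 5): 68
  (9, 0): 63
Maximum is 68 at (4, 5).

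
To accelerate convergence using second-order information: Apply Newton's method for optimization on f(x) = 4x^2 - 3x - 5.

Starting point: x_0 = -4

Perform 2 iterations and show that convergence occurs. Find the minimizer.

f(x) = 4x^2 - 3x - 5, f'(x) = 8x + (-3), f''(x) = 8
Step 1: f'(-4) = -35, x_1 = -4 - -35/8 = 3/8
Step 2: f'(3/8) = 0, x_2 = 3/8 (converged)
Newton's method converges in 1 step for quadratics.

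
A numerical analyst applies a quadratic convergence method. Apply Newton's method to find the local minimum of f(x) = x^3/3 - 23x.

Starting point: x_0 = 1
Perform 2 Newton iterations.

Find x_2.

f(x) = x^3/3 - 23x
f'(x) = x^2 - 23, f''(x) = 2x
Newton update: x_{n+1} = x_n - (x_n^2 - 23)/(2*x_n)
Step 1: x_0 = 1, f'=-22, f''=2, x_1 = 12
Step 2: x_1 = 12, f'=121, f''=24, x_2 = 167/24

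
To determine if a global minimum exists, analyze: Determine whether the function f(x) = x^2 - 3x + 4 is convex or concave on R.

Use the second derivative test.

f(x) = x^2 - 3x + 4
f'(x) = 2x - 3
f''(x) = 2
Since f''(x) = 2 > 0 for all x, f is convex on R.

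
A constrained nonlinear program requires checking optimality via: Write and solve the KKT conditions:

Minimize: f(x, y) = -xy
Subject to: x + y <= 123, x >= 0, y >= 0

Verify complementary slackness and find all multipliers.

Problem: min -xy s.t. x + y <= 123 (multiplier lambda), x >= 0 (mu_x), y >= 0 (mu_y)
KKT stationarity: -y + lambda - mu_x = 0, -x + lambda - mu_y = 0, with lambda, mu_x, mu_y >= 0
Complementary slackness: lambda*(x + y - 123) = 0, mu_x*x = 0, mu_y*y = 0
If lambda = 0: y = -mu_x <= 0 and x = -mu_y <= 0 force x = y = 0 with f = 0; but x = y = 123/2 is feasible with f = -15129/4 < 0, so this is not the minimum. Hence lambda > 0 and x + y = 123.
Try x > 0, y > 0 (so mu_x = mu_y = 0): y = lambda, x = lambda => x = y = lambda
x + y = 123 => 2*lambda = 123 => lambda = 123/2
x* = y* = 123/2 > 0, consistent with mu_x = mu_y = 0.
(Any feasible point with x = 0 or y = 0 has f = 0 > -15129/4, so the minimum is not on those boundaries.)
min(-xy) = -15129/4 (i.e. max xy = 15129/4)
Multipliers: lambda = 123/2, mu_x = 0, mu_y = 0
Complementary slackness: lambda*(x + y - 123) = 123/2*(123/2 + 123/2 - 123) = 0, mu_x*x = 0*123/2 = 0, mu_y*y = 0*123/2 = 0. Satisfied.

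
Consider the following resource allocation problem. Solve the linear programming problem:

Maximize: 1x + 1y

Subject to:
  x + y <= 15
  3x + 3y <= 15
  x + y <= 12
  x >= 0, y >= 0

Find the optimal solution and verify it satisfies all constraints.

Feasible vertices: (0, 0), (0, 5), (5, 0)
Objective 1x + 1y at each vertex:
  (0, 0): 0
  (0, 5): 5
  (5, 0): 5
Maximum is 5 at (0, 5).
Verify constraints at (x, y) = (0, 5):
  1*0 + 1*5 = 5 <= 15
  3*0 + 3*5 = 15 <= 15 (active)
  1*0 + 1*5 = 5 <= 12
  x = 0 >= 0, y = 5 >= 0. All constraints satisfied.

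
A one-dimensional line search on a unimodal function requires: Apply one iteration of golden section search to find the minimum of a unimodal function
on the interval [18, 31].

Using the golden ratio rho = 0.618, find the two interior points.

Golden section search on [18, 31].
Golden ratio rho = 0.618 (approx).
Interior points:
  x_1 = 18 + (1-0.618)*13 = 22.9660
  x_2 = 18 + 0.618*13 = 26.0340
Compare f(x_1) and f(x_2) to determine which subinterval to keep.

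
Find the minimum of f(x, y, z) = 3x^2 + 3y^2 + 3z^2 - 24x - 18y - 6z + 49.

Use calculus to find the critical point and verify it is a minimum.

f(x,y,z) = 3x^2 + 3y^2 + 3z^2 - 24x - 18y - 6z + 49
df/dx = 6x + (-24) = 0 => x = 4
df/dy = 6y + (-18) = 0 => y = 3
df/dz = 6z + (-6) = 0 => z = 1
f(4,3,1) = 3*(4)^2 + 3*(3)^2 + 3*(1)^2 + -24*(4) + -18*(3) + -6*(1) + 49 = -29
Hessian is diagonal with entries 6, 6, 6 > 0, confirmed minimum.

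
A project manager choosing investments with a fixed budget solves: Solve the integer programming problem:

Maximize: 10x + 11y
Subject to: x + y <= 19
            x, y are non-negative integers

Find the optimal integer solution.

Objective: 10x + 11y, constraint: x + y <= 19
Coefficient of y is 11 > coefficient of x is 10, so allocate the entire budget to y.
Optimal: x = 0, y = 19, value = 209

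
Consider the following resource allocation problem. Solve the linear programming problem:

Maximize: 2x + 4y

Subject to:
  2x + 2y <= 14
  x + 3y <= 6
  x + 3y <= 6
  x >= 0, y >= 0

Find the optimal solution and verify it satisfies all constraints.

Feasible vertices: (0, 0), (0, 2), (6, 0)
Objective 2x + 4y at each vertex:
  (0, 0): 0
  (0, 2): 8
  (6, 0): 12
Maximum is 12 at (6, 0).
Verify constraints at (x, y) = (6, 0):
  2*6 + 2*0 = 12 <= 14
  1*6 + 3*0 = 6 <= 6 (active)
  1*6 + 3*0 = 6 <= 6 (active)
  x = 6 >= 0, y = 0 >= 0. All constraints satisfied.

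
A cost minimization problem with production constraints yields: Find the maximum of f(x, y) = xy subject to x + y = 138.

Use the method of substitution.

Substitute y = 138 - x into f(x,y) = xy:
g(x) = x(138 - x) = 138x - x^2
g'(x) = 138 - 2x = 0  =>  x = 69
y = 138 - 69 = 69
Maximum value = 69 * 69 = 4761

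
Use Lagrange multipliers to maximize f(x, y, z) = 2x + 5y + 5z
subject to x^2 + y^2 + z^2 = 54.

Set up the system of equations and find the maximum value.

Lagrange conditions: 2 = 2*lambda*x, 5 = 2*lambda*y, 5 = 2*lambda*z
So x:2 = y:5 = z:5, i.e. x = 2t, y = 5t, z = 5t
Constraint: t^2*(2^2 + 5^2 + 5^2) = 54
  t^2 * 54 = 54  =>  t = sqrt(1)
Maximum = 2*2t + 5*5t + 5*5t = 54*sqrt(1) = 54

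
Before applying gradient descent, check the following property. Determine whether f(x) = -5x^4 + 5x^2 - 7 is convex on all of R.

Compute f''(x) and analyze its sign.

f(x) = -5x^4 + 5x^2 - 7
f'(x) = -20x^3 + 10x
f''(x) = -60x^2 + 10
f''(x) = -60x^2 + 10 -> -inf as |x| -> inf
Therefore, f is not globally convex on R.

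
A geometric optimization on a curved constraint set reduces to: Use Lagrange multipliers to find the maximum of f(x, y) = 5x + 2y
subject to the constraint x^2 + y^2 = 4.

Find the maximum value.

Set up Lagrange conditions: grad f = lambda * grad g
  5 = 2*lambda*x
  2 = 2*lambda*y
From these: x/y = 5/2, so x = 5t, y = 2t for some t.
Substitute into constraint: (5t)^2 + (2t)^2 = 4
  t^2 * 29 = 4
  t = sqrt(4/29)
Maximum = 5*x + 2*y = (5^2 + 2^2)*t = 29 * sqrt(4/29) = sqrt(116)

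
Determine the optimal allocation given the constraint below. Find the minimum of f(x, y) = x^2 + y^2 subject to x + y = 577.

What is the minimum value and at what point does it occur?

Substitute y = 577 - x into f(x,y) = x^2 + y^2:
g(x) = x^2 + (577 - x)^2 = 2x^2 - 1154x + 332929
g'(x) = 4x - 1154 = 0  =>  x = 577/2
y = 577 - 577/2 = 577/2
Minimum value = (577/2)^2 + (577/2)^2 = 332929/2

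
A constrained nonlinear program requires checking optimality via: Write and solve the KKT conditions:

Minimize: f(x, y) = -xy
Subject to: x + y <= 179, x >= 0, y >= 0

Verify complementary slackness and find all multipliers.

Problem: min -xy s.t. x + y <= 179 (multiplier lambda), x >= 0 (mu_x), y >= 0 (mu_y)
KKT stationarity: -y + lambda - mu_x = 0, -x + lambda - mu_y = 0, with lambda, mu_x, mu_y >= 0
Complementary slackness: lambda*(x + y - 179) = 0, mu_x*x = 0, mu_y*y = 0
If lambda = 0: y = -mu_x <= 0 and x = -mu_y <= 0 force x = y = 0 with f = 0; but x = y = 179/2 is feasible with f = -32041/4 < 0, so this is not the minimum. Hence lambda > 0 and x + y = 179.
Try x > 0, y > 0 (so mu_x = mu_y = 0): y = lambda, x = lambda => x = y = lambda
x + y = 179 => 2*lambda = 179 => lambda = 179/2
x* = y* = 179/2 > 0, consistent with mu_x = mu_y = 0.
(Any feasible point with x = 0 or y = 0 has f = 0 > -32041/4, so the minimum is not on those boundaries.)
min(-xy) = -32041/4 (i.e. max xy = 32041/4)
Multipliers: lambda = 179/2, mu_x = 0, mu_y = 0
Complementary slackness: lambda*(x + y - 179) = 179/2*(179/2 + 179/2 - 179) = 0, mu_x*x = 0*179/2 = 0, mu_y*y = 0*179/2 = 0. Satisfied.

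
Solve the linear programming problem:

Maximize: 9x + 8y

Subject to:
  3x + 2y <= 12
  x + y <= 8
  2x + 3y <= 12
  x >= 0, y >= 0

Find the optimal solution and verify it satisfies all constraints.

Feasible vertices: (0, 0), (0, 4), (12/5, 12/5), (4, 0)
Objective 9x + 8y at each vertex:
  (0, 0): 0
  (0, 4): 32
  (12/5, 12/5): 204/5
  (4, 0): 36
Maximum is 204/5 at (12/5, 12/5).
Verify constraints at (x, y) = (12/5, 12/5):
  3*(12/5) + 2*(12/5) = 12 <= 12 (active)
  1*(12/5) + 1*(12/5) = 24/5 <= 8
  2*(12/5) + 3*(12/5) = 12 <= 12 (active)
  x = 12/5 >= 0, y = 12/5 >= 0. All constraints satisfied.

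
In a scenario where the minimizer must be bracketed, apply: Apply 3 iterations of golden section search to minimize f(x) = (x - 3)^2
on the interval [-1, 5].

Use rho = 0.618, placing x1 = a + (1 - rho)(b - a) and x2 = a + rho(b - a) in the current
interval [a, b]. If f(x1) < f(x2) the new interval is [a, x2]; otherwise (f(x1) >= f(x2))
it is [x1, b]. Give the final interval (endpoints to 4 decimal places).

Golden section search for min of f(x) = (x - 3)^2 on [-1, 5].
Each step: x1 = a + (1 - rho)(b - a), x2 = a + rho(b - a); if f(x1) < f(x2) keep [a, x2], otherwise keep [x1, b].
Step 1: [-1.0000, 5.0000], x1=1.2920 (f=2.9173), x2=2.7080 (f=0.0853); f(x1) > f(x2) => keep [1.2920, 5.0000]
Step 2: [1.2920, 5.0000], x1=2.7085 (f=0.0850), x2=3.5835 (f=0.3405); f(x1) < f(x2) => keep [1.2920, 3.5835]
Step 3: [1.2920, 3.5835], x1=2.1674 (f=0.6933), x2=2.7082 (f=0.0852); f(x1) > f(x2) => keep [2.1674, 3.5835]
Final interval: [2.1674, 3.5835]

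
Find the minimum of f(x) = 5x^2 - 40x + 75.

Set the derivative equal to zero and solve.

f(x) = 5x^2 - 40x + 75
f'(x) = 10x + (-40) = 0
x = 40/10 = 4
f(4) = -5
Since f''(x) = 10 > 0, this is a minimum.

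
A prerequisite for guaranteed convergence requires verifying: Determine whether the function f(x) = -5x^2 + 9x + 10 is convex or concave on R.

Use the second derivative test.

f(x) = -5x^2 + 9x + 10
f'(x) = -10x + 9
f''(x) = -10
Since f''(x) = -10 < 0 for all x, f is concave on R.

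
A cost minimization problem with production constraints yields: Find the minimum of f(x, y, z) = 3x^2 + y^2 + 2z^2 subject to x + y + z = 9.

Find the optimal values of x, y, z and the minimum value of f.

Using Lagrange multipliers on f = 3x^2 + y^2 + 2z^2 with constraint x + y + z = 9:
Conditions: 2*3*x = lambda, 2*1*y = lambda, 2*2*z = lambda
So x = lambda/6, y = lambda/2, z = lambda/4
Substituting into constraint: lambda * (11/12) = 9
lambda = 108/11
x = 18/11, y = 54/11, z = 27/11
Minimum value = 486/11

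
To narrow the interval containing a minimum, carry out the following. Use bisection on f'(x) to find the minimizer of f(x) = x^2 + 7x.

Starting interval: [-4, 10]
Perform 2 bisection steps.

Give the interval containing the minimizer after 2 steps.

Finding critical point of f(x) = x^2 + 7x using bisection on f'(x) = 2x + 7.
f'(x) = 0 when x = -7/2.
Starting interval: [-4, 10]
Step 1: mid = 3, f'(mid) = 13, new interval = [-4, 3]
Step 2: mid = -1/2, f'(mid) = 6, new interval = [-4, -1/2]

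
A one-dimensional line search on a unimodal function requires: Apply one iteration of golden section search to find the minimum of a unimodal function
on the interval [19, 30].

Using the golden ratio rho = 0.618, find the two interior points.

Golden section search on [19, 30].
Golden ratio rho = 0.618 (approx).
Interior points:
  x_1 = 19 + (1-0.618)*11 = 23.2020
  x_2 = 19 + 0.618*11 = 25.7980
Compare f(x_1) and f(x_2) to determine which subinterval to keep.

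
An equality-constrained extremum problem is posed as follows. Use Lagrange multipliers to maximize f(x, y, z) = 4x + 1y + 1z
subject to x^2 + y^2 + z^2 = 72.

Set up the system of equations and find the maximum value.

Lagrange conditions: 4 = 2*lambda*x, 1 = 2*lambda*y, 1 = 2*lambda*z
So x:4 = y:1 = z:1, i.e. x = 4t, y = 1t, z = 1t
Constraint: t^2*(4^2 + 1^2 + 1^2) = 72
  t^2 * 18 = 72  =>  t = sqrt(4)
Maximum = 4*4t + 1*1t + 1*1t = 18*sqrt(4) = 36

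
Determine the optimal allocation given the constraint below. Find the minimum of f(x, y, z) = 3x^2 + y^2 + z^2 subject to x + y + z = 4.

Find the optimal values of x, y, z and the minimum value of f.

Using Lagrange multipliers on f = 3x^2 + y^2 + z^2 with constraint x + y + z = 4:
Conditions: 2*3*x = lambda, 2*1*y = lambda, 2*1*z = lambda
So x = lambda/6, y = lambda/2, z = lambda/2
Substituting into constraint: lambda * (7/6) = 4
lambda = 24/7
x = 4/7, y = 12/7, z = 12/7
Minimum value = 48/7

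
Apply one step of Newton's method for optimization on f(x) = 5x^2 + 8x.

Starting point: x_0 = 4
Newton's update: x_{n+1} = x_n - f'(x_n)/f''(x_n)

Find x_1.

f(x) = 5x^2 + 8x
f'(x) = 10x + (8), f''(x) = 10
Newton step: x_1 = x_0 - f'(x_0)/f''(x_0)
f'(4) = 48
x_1 = 4 - 48/10 = -4/5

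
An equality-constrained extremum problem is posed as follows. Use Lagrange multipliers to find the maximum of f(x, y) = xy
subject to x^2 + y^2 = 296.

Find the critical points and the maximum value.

Lagrange conditions: y = 2*lambda*x and x = 2*lambda*y
If x = 0 then y = 0, violating the constraint, so x, y != 0.
Dividing: y/x = x/y => x^2 = y^2 => y = x or y = -x
Constraint: 2x^2 = 296 => x^2 = 148 => x = +/-sqrt(148)
Critical points: (sqrt(148), sqrt(148)), (-sqrt(148), -sqrt(148)), (sqrt(148), -sqrt(148)), (-sqrt(148), sqrt(148))
  y = x:  xy = x^2 = 148  at (sqrt(148), sqrt(148)) and (-sqrt(148), -sqrt(148))
  y = -x: xy = -x^2 = -148 at (sqrt(148), -sqrt(148)) and (-sqrt(148), sqrt(148))
Maximum xy = 148 at (sqrt(148), sqrt(148)) and (-sqrt(148), -sqrt(148))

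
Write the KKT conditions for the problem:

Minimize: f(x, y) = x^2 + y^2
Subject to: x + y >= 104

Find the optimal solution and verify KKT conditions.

KKT conditions for min x^2 + y^2 s.t. x + y >= 104:
Stationarity: 2x = mu, 2y = mu
So x = y = mu/2.
Complementary slackness: mu*(x + y - 104) = 0
Primal feasibility: x + y >= 104; dual feasibility: mu >= 0
If mu = 0 then x = y = 0, but 0 + 0 < 104 is infeasible, so the constraint is active.
Constraint active: x + y = 2*(mu/2) = 104 => mu = 104
x = y = 52, f = 5408
Verify: stationarity 2*52 = 104 = mu; primal 52 + 52 = 104 >= 104; dual mu = 104 >= 0; complementary slackness 104*(104 - 104) = 0. All KKT conditions hold.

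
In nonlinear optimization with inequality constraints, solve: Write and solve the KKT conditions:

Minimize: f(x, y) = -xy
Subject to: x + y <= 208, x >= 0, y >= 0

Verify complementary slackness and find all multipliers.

Problem: min -xy s.t. x + y <= 208 (multiplier lambda), x >= 0 (mu_x), y >= 0 (mu_y)
KKT stationarity: -y + lambda - mu_x = 0, -x + lambda - mu_y = 0, with lambda, mu_x, mu_y >= 0
Complementary slackness: lambda*(x + y - 208) = 0, mu_x*x = 0, mu_y*y = 0
If lambda = 0: y = -mu_x <= 0 and x = -mu_y <= 0 force x = y = 0 with f = 0; but x = y = 104 is feasible with f = -10816 < 0, so this is not the minimum. Hence lambda > 0 and x + y = 208.
Try x > 0, y > 0 (so mu_x = mu_y = 0): y = lambda, x = lambda => x = y = lambda
x + y = 208 => 2*lambda = 208 => lambda = 104
x* = y* = 104 > 0, consistent with mu_x = mu_y = 0.
(Any feasible point with x = 0 or y = 0 has f = 0 > -10816, so the minimum is not on those boundaries.)
min(-xy) = -10816 (i.e. max xy = 10816)
Multipliers: lambda = 104, mu_x = 0, mu_y = 0
Complementary slackness: lambda*(x + y - 208) = 104*(104 + 104 - 208) = 0, mu_x*x = 0*104 = 0, mu_y*y = 0*104 = 0. Satisfied.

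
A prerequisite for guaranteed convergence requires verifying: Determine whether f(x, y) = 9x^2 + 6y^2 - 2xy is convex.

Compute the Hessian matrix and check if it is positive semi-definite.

f(x,y) = 9x^2 + 6y^2 - 2xy
Hessian H = [[18, -2], [-2, 12]]
trace(H) = 30, det(H) = 212
Eigenvalues: (30 +/- sqrt(52)) / 2 = 18.61, 11.39
Since both eigenvalues > 0, f is convex.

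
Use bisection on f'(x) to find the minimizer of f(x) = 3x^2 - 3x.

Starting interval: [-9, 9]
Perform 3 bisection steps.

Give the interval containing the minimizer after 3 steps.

Finding critical point of f(x) = 3x^2 - 3x using bisection on f'(x) = 6x + -3.
f'(x) = 0 when x = 1/2.
Starting interval: [-9, 9]
Step 1: mid = 0, f'(mid) = -3, new interval = [0, 9]
Step 2: mid = 9/2, f'(mid) = 24, new interval = [0, 9/2]
Step 3: mid = 9/4, f'(mid) = 21/2, new interval = [0, 9/4]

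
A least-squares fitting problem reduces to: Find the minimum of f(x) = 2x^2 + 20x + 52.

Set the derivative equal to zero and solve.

f(x) = 2x^2 + 20x + 52
f'(x) = 4x + (20) = 0
x = -20/4 = -5
f(-5) = 2
Since f''(x) = 4 > 0, this is a minimum.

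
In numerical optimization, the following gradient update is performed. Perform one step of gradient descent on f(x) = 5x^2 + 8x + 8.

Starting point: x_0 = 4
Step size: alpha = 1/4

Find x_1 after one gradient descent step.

f(x) = 5x^2 + 8x + 8
f'(x) = 10x + 8
f'(4) = 10*4 + (8) = 48
x_1 = x_0 - alpha * f'(x_0) = 4 - 1/4 * 48 = -8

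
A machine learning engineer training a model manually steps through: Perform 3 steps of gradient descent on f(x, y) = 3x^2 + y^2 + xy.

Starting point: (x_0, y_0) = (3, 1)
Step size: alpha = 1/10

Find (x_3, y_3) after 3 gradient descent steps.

f(x,y) = 3x^2 + y^2 + xy
grad_x = 6x + 1y, grad_y = 2y + 1x
Step 1: grad = (19, 5), (11/10, 1/2)
Step 2: grad = (71/10, 21/10), (39/100, 29/100)
Step 3: grad = (263/100, 97/100), (127/1000, 193/1000)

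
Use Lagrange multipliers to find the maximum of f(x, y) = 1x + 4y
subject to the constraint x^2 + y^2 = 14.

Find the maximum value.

Set up Lagrange conditions: grad f = lambda * grad g
  1 = 2*lambda*x
  4 = 2*lambda*y
From these: x/y = 1/4, so x = 1t, y = 4t for some t.
Substitute into constraint: (1t)^2 + (4t)^2 = 14
  t^2 * 17 = 14
  t = sqrt(14/17)
Maximum = 1*x + 4*y = (1^2 + 4^2)*t = 17 * sqrt(14/17) = sqrt(238)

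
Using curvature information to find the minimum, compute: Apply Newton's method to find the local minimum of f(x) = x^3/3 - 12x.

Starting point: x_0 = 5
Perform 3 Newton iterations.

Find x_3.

f(x) = x^3/3 - 12x
f'(x) = x^2 - 12, f''(x) = 2x
Newton update: x_{n+1} = x_n - (x_n^2 - 12)/(2*x_n)
Step 1: x_0 = 5, f'=13, f''=10, x_1 = 37/10
Step 2: x_1 = 37/10, f'=169/100, f''=37/5, x_2 = 2569/740
Step 3: x_2 = 2569/740, f'=28561/547600, f''=2569/370, x_3 = 13170961/3802120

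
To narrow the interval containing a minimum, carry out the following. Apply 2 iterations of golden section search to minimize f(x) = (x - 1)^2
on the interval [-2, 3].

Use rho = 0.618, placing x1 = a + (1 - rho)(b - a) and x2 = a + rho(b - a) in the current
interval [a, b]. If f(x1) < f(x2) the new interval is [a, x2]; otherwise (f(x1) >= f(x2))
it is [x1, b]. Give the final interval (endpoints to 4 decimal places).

Golden section search for min of f(x) = (x - 1)^2 on [-2, 3].
Each step: x1 = a + (1 - rho)(b - a), x2 = a + rho(b - a); if f(x1) < f(x2) keep [a, x2], otherwise keep [x1, b].
Step 1: [-2.0000, 3.0000], x1=-0.0900 (f=1.1881), x2=1.0900 (f=0.0081); f(x1) > f(x2) => keep [-0.0900, 3.0000]
Step 2: [-0.0900, 3.0000], x1=1.0904 (f=0.0082), x2=1.8196 (f=0.6718); f(x1) < f(x2) => keep [-0.0900, 1.8196]
Final interval: [-0.0900, 1.8196]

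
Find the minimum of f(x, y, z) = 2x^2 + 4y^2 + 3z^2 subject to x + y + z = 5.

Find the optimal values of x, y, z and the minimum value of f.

Using Lagrange multipliers on f = 2x^2 + 4y^2 + 3z^2 with constraint x + y + z = 5:
Conditions: 2*2*x = lambda, 2*4*y = lambda, 2*3*z = lambda
So x = lambda/4, y = lambda/8, z = lambda/6
Substituting into constraint: lambda * (13/24) = 5
lambda = 120/13
x = 30/13, y = 15/13, z = 20/13
Minimum value = 300/13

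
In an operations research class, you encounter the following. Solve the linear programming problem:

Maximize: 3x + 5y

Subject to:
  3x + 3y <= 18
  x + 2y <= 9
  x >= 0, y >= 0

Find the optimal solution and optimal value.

Feasible vertices: (0, 0), (0, 9/2), (3, 3), (6, 0)
Objective 3x + 5y at each:
  (0, 0): 0
  (0, 9/2): 45/2
  (3, 3): 24
  (6, 0): 18
Maximum is 24 at (3, 3).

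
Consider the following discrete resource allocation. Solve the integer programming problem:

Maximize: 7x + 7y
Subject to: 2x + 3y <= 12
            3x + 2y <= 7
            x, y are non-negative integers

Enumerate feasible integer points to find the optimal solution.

Constraint 1: 2x + 3y <= 12
Constraint 2: 3x + 2y <= 7
Feasible x range (need y >= 0): 0 <= x <= min(12/2, 7/3) => x in {0, ..., 2}.
Enumerate feasible integer points row by row (the coefficient of y is 7 > 0, so for each x the largest feasible y gives the best value):
  x = 0: y <= min((12 - 2*0)/3, (7 - 3*0)/2) => y in {0, ..., 3}; best 7*0 + 7*3 = 21
  x = 1: y <= min((12 - 2*1)/3, (7 - 3*1)/2) => y in {0, ..., 2}; best 7*1 + 7*2 = 21
  x = 2: y <= min((12 - 2*2)/3, (7 - 3*2)/2) => y in {0}; best 7*2 + 7*0 = 14
The maximum 7x + 7y = 21 is achieved at x = 0, y = 3.
(The same value 21 is also attained at (1, 2).)
Check: 2*0 + 3*3 = 9 <= 12 and 3*0 + 2*3 = 6 <= 7.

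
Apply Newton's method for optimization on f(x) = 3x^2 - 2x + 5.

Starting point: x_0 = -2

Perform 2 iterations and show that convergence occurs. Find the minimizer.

f(x) = 3x^2 - 2x + 5, f'(x) = 6x + (-2), f''(x) = 6
Step 1: f'(-2) = -14, x_1 = -2 - -14/6 = 1/3
Step 2: f'(1/3) = 0, x_2 = 1/3 (converged)
Newton's method converges in 1 step for quadratics.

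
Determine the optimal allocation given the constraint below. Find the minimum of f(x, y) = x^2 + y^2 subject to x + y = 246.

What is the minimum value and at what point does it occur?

Substitute y = 246 - x into f(x,y) = x^2 + y^2:
g(x) = x^2 + (246 - x)^2 = 2x^2 - 492x + 60516
g'(x) = 4x - 492 = 0  =>  x = 123
y = 246 - 123 = 123
Minimum value = 123^2 + 123^2 = 30258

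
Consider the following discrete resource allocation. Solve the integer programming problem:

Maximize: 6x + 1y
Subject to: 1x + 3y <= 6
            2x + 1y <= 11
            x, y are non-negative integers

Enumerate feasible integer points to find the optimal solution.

Constraint 1: 1x + 3y <= 6
Constraint 2: 2x + 1y <= 11
Feasible x range (need y >= 0): 0 <= x <= min(6/1, 11/2) => x in {0, ..., 5}.
Enumerate feasible integer points row by row (the coefficient of y is 1 > 0, so for each x the largest feasible y gives the best value):
  x = 0: y <= min((6 - 1*0)/3, (11 - 2*0)/1) => y in {0, ..., 2}; best 6*0 + 1*2 = 2
  x = 1: y <= min((6 - 1*1)/3, (11 - 2*1)/1) => y in {0, ..., 1}; best 6*1 + 1*1 = 7
  x = 2: y <= min((6 - 1*2)/3, (11 - 2*2)/1) => y in {0, ..., 1}; best 6*2 + 1*1 = 13
  x = 3: y <= min((6 - 1*3)/3, (11 - 2*3)/1) => y in {0, ..., 1}; best 6*3 + 1*1 = 19
  x = 4: y <= min((6 - 1*4)/3, (11 - 2*4)/1) => y in {0}; best 6*4 + 1*0 = 24
  x = 5: y <= min((6 - 1*5)/3, (11 - 2*5)/1) => y in {0}; best 6*5 + 1*0 = 30
The maximum 6x + 1y = 30 is achieved at x = 5, y = 0.
Check: 1*5 + 3*0 = 5 <= 6 and 2*5 + 1*0 = 10 <= 11.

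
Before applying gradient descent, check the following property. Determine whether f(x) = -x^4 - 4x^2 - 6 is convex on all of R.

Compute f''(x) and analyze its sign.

f(x) = -x^4 - 4x^2 - 6
f'(x) = -4x^3 + -8x
f''(x) = -12x^2 + -8
f''(x) = -12x^2 + -8 <= -8 < 0 for all x
Therefore, f is concave on R.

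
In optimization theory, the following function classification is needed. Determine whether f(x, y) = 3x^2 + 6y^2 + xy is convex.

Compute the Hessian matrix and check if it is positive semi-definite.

f(x,y) = 3x^2 + 6y^2 + xy
Hessian H = [[6, 1], [1, 12]]
trace(H) = 18, det(H) = 71
Eigenvalues: (18 +/- sqrt(40)) / 2 = 12.16, 5.838
Since both eigenvalues > 0, f is convex.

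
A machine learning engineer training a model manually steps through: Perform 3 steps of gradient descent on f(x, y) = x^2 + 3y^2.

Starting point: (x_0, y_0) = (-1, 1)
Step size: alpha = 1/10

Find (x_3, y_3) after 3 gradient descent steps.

f(x,y) = x^2 + 3y^2
grad_x = 2x + 0y, grad_y = 6y + 0x
Step 1: grad = (-2, 6), (-4/5, 2/5)
Step 2: grad = (-8/5, 12/5), (-16/25, 4/25)
Step 3: grad = (-32/25, 24/25), (-64/125, 8/125)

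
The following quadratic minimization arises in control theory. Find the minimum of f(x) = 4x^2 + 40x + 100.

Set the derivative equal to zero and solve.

f(x) = 4x^2 + 40x + 100
f'(x) = 8x + (40) = 0
x = -40/8 = -5
f(-5) = 0
Since f''(x) = 8 > 0, this is a minimum.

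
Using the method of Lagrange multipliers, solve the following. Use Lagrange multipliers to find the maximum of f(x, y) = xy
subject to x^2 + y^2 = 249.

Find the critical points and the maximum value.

Lagrange conditions: y = 2*lambda*x and x = 2*lambda*y
If x = 0 then y = 0, violating the constraint, so x, y != 0.
Dividing: y/x = x/y => x^2 = y^2 => y = x or y = -x
Constraint: 2x^2 = 249 => x^2 = 249/2 => x = +/-sqrt(249/2)
Critical points: (sqrt(249/2), sqrt(249/2)), (-sqrt(249/2), -sqrt(249/2)), (sqrt(249/2), -sqrt(249/2)), (-sqrt(249/2), sqrt(249/2))
  y = x:  xy = x^2 = 249/2  at (sqrt(249/2), sqrt(249/2)) and (-sqrt(249/2), -sqrt(249/2))
  y = -x: xy = -x^2 = -249/2 at (sqrt(249/2), -sqrt(249/2)) and (-sqrt(249/2), sqrt(249/2))
Maximum xy = 249/2 at (sqrt(249/2), sqrt(249/2)) and (-sqrt(249/2), -sqrt(249/2))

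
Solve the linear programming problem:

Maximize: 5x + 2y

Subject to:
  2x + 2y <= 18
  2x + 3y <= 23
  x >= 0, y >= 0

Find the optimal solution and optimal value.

Feasible vertices: (0, 0), (0, 23/3), (4, 5), (9, 0)
Objective 5x + 2y at each:
  (0, 0): 0
  (0, 23/3): 46/3
  (4, 5): 30
  (9, 0): 45
Maximum is 45 at (9, 0).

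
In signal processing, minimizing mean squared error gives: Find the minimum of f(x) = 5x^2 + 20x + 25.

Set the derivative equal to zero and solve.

f(x) = 5x^2 + 20x + 25
f'(x) = 10x + (20) = 0
x = -20/10 = -2
f(-2) = 5
Since f''(x) = 10 > 0, this is a minimum.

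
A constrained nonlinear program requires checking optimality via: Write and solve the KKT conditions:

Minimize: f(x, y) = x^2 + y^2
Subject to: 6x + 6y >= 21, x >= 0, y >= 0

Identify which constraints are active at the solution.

KKT conditions for min x^2 + y^2 s.t. 6x + 6y >= 21, x >= 0, y >= 0:
Stationarity: 2x = mu*6 + mu_x, 2y = mu*6 + mu_y, with mu, mu_x, mu_y >= 0
Complementary slackness: mu*(6x + 6y - 21) = 0, mu_x*x = 0, mu_y*y = 0
(0, 0) is infeasible (6*0 + 6*0 < 21), so if mu = 0 stationarity would force x = mu_x/2 >= 0, y = mu_y/2 >= 0 with mu_x*x = mu_y*y = 0, i.e. x = y = 0: contradiction. Hence mu > 0 and 6x + 6y = 21 is active.
Try x > 0, y > 0 (so mu_x = mu_y = 0): x = 6*mu/2, y = 6*mu/2
Substitute: 6*(6*mu/2) + 6*(6*mu/2) = 21
  mu*72/2 = 21 => mu = 7/12
x* = 7/4 > 0, y* = 7/4 > 0, consistent with mu_x = mu_y = 0.
f is convex and the constraints are linear, so this KKT point is the global minimum.
f* = 49/8
Active constraints: 6x + 6y >= 21 (holds with equality, mu = 7/12 > 0); x >= 0 and y >= 0 are inactive (mu_x = mu_y = 0).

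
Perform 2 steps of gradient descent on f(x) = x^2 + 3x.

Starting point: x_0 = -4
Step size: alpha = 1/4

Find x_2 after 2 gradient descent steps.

f(x) = x^2 + 3x, f'(x) = 2x + (3)
Step 1: f'(-4) = -5, x_1 = -4 - 1/4 * -5 = -11/4
Step 2: f'(-11/4) = -5/2, x_2 = -11/4 - 1/4 * -5/2 = -17/8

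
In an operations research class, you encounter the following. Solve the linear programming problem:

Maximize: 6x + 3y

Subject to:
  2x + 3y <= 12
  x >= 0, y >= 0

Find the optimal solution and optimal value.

The feasible region has vertices at [(0, 0), (6, 0), (0, 4)].
Checking objective 6x + 3y at each vertex:
  (0, 0): 6*0 + 3*0 = 0
  (6, 0): 6*6 + 3*0 = 36
  (0, 4): 6*0 + 3*4 = 12
Maximum is 36 at (6, 0).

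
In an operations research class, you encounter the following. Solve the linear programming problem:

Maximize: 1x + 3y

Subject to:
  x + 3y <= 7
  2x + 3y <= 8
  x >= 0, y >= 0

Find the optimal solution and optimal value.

Feasible vertices: (0, 0), (0, 7/3), (1, 2), (4, 0)
Objective 1x + 3y at each:
  (0, 0): 0
  (0, 7/3): 7
  (1, 2): 7
  (4, 0): 4
Maximum is 7 at (0, 7/3).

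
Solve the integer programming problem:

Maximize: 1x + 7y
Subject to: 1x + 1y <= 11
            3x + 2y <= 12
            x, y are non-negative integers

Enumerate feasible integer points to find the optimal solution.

Constraint 1: 1x + 1y <= 11
Constraint 2: 3x + 2y <= 12
Feasible x range (need y >= 0): 0 <= x <= min(11/1, 12/3) => x in {0, ..., 4}.
Enumerate feasible integer points row by row (the coefficient of y is 7 > 0, so for each x the largest feasible y gives the best value):
  x = 0: y <= min((11 - 1*0)/1, (12 - 3*0)/2) => y in {0, ..., 6}; best 1*0 + 7*6 = 42
  x = 1: y <= min((11 - 1*1)/1, (12 - 3*1)/2) => y in {0, ..., 4}; best 1*1 + 7*4 = 29
  x = 2: y <= min((11 - 1*2)/1, (12 - 3*2)/2) => y in {0, ..., 3}; best 1*2 + 7*3 = 23
  x = 3: y <= min((11 - 1*3)/1, (12 - 3*3)/2) => y in {0, ..., 1}; best 1*3 + 7*1 = 10
  x = 4: y <= min((11 - 1*4)/1, (12 - 3*4)/2) => y in {0}; best 1*4 + 7*0 = 4
The maximum 1x + 7y = 42 is achieved at x = 0, y = 6.
Check: 1*0 + 1*6 = 6 <= 11 and 3*0 + 2*6 = 12 <= 12.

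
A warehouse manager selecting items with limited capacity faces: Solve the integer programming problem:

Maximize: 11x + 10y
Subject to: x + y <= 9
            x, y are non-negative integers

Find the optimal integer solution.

Objective: 11x + 10y, constraint: x + y <= 9
Coefficient of x is 11 >= coefficient of y is 10, so allocate the entire budget to x.
Optimal: x = 9, y = 0, value = 99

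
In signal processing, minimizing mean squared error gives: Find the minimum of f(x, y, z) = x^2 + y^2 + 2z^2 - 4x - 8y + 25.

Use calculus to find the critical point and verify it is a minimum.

f(x,y,z) = x^2 + y^2 + 2z^2 - 4x - 8y + 25
df/dx = 2x + (-4) = 0 => x = 2
df/dy = 2y + (-8) = 0 => y = 4
df/dz = 4z + (0) = 0 => z = 0
f(2,4,0) = 1*(2)^2 + 1*(4)^2 + 2*(0)^2 + -4*(2) + -8*(4) + 25 = 5
Hessian is diagonal with entries 2, 2, 4 > 0, confirmed minimum.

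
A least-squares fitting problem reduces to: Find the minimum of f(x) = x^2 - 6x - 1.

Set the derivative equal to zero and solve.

f(x) = x^2 - 6x - 1
f'(x) = 2x + (-6) = 0
x = 6/2 = 3
f(3) = -10
Since f''(x) = 2 > 0, this is a minimum.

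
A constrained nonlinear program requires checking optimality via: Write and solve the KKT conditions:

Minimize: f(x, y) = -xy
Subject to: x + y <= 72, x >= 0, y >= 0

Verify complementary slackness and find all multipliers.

Problem: min -xy s.t. x + y <= 72 (multiplier lambda), x >= 0 (mu_x), y >= 0 (mu_y)
KKT stationarity: -y + lambda - mu_x = 0, -x + lambda - mu_y = 0, with lambda, mu_x, mu_y >= 0
Complementary slackness: lambda*(x + y - 72) = 0, mu_x*x = 0, mu_y*y = 0
If lambda = 0: y = -mu_x <= 0 and x = -mu_y <= 0 force x = y = 0 with f = 0; but x = y = 36 is feasible with f = -1296 < 0, so this is not the minimum. Hence lambda > 0 and x + y = 72.
Try x > 0, y > 0 (so mu_x = mu_y = 0): y = lambda, x = lambda => x = y = lambda
x + y = 72 => 2*lambda = 72 => lambda = 36
x* = y* = 36 > 0, consistent with mu_x = mu_y = 0.
(Any feasible point with x = 0 or y = 0 has f = 0 > -1296, so the minimum is not on those boundaries.)
min(-xy) = -1296 (i.e. max xy = 1296)
Multipliers: lambda = 36, mu_x = 0, mu_y = 0
Complementary slackness: lambda*(x + y - 72) = 36*(36 + 36 - 72) = 0, mu_x*x = 0*36 = 0, mu_y*y = 0*36 = 0. Satisfied.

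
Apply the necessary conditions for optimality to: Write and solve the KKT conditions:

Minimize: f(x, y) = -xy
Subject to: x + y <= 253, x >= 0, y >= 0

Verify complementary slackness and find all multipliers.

Problem: min -xy s.t. x + y <= 253 (multiplier lambda), x >= 0 (mu_x), y >= 0 (mu_y)
KKT stationarity: -y + lambda - mu_x = 0, -x + lambda - mu_y = 0, with lambda, mu_x, mu_y >= 0
Complementary slackness: lambda*(x + y - 253) = 0, mu_x*x = 0, mu_y*y = 0
If lambda = 0: y = -mu_x <= 0 and x = -mu_y <= 0 force x = y = 0 with f = 0; but x = y = 253/2 is feasible with f = -64009/4 < 0, so this is not the minimum. Hence lambda > 0 and x + y = 253.
Try x > 0, y > 0 (so mu_x = mu_y = 0): y = lambda, x = lambda => x = y = lambda
x + y = 253 => 2*lambda = 253 => lambda = 253/2
x* = y* = 253/2 > 0, consistent with mu_x = mu_y = 0.
(Any feasible point with x = 0 or y = 0 has f = 0 > -64009/4, so the minimum is not on those boundaries.)
min(-xy) = -64009/4 (i.e. max xy = 64009/4)
Multipliers: lambda = 253/2, mu_x = 0, mu_y = 0
Complementary slackness: lambda*(x + y - 253) = 253/2*(253/2 + 253/2 - 253) = 0, mu_x*x = 0*253/2 = 0, mu_y*y = 0*253/2 = 0. Satisfied.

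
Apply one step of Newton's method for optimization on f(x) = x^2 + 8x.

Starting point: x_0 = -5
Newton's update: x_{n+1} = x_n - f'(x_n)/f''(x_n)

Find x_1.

f(x) = x^2 + 8x
f'(x) = 2x + (8), f''(x) = 2
Newton step: x_1 = x_0 - f'(x_0)/f''(x_0)
f'(-5) = -2
x_1 = -5 - -2/2 = -4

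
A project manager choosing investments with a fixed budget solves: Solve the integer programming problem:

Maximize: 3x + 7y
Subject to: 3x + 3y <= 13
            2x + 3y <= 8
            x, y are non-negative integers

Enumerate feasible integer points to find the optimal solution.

Constraint 1: 3x + 3y <= 13
Constraint 2: 2x + 3y <= 8
Feasible x range (need y >= 0): 0 <= x <= min(13/3, 8/2) => x in {0, ..., 4}.
Enumerate feasible integer points row by row (the coefficient of y is 7 > 0, so for each x the largest feasible y gives the best value):
  x = 0: y <= min((13 - 3*0)/3, (8 - 2*0)/3) => y in {0, ..., 2}; best 3*0 + 7*2 = 14
  x = 1: y <= min((13 - 3*1)/3, (8 - 2*1)/3) => y in {0, ..., 2}; best 3*1 + 7*2 = 17
  x = 2: y <= min((13 - 3*2)/3, (8 - 2*2)/3) => y in {0, ..., 1}; best 3*2 + 7*1 = 13
  x = 3: y <= min((13 - 3*3)/3, (8 - 2*3)/3) => y in {0}; best 3*3 + 7*0 = 9
  x = 4: y <= min((13 - 3*4)/3, (8 - 2*4)/3) => y in {0}; best 3*4 + 7*0 = 12
The maximum 3x + 7y = 17 is achieved at x = 1, y = 2.
Check: 3*1 + 3*2 = 9 <= 13 and 2*1 + 3*2 = 8 <= 8.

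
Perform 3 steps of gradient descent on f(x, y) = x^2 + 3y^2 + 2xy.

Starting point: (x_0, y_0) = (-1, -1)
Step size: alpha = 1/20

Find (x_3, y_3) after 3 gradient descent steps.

f(x,y) = x^2 + 3y^2 + 2xy
grad_x = 2x + 2y, grad_y = 6y + 2x
Step 1: grad = (-4, -8), (-4/5, -3/5)
Step 2: grad = (-14/5, -26/5), (-33/50, -17/50)
Step 3: grad = (-2, -84/25), (-14/25, -43/250)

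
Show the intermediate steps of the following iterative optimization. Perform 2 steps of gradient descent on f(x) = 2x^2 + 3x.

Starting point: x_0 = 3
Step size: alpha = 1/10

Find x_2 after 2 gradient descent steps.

f(x) = 2x^2 + 3x, f'(x) = 4x + (3)
Step 1: f'(3) = 15, x_1 = 3 - 1/10 * 15 = 3/2
Step 2: f'(3/2) = 9, x_2 = 3/2 - 1/10 * 9 = 3/5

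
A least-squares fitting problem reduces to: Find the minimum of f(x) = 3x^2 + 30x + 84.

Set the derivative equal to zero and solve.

f(x) = 3x^2 + 30x + 84
f'(x) = 6x + (30) = 0
x = -30/6 = -5
f(-5) = 9
Since f''(x) = 6 > 0, this is a minimum.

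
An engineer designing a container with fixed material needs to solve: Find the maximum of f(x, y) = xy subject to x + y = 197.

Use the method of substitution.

Substitute y = 197 - x into f(x,y) = xy:
g(x) = x(197 - x) = 197x - x^2
g'(x) = 197 - 2x = 0  =>  x = 197/2
y = 197 - 197/2 = 197/2
Maximum value = (197/2) * (197/2) = 38809/4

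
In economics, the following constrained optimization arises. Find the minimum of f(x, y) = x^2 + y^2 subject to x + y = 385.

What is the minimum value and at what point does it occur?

Substitute y = 385 - x into f(x,y) = x^2 + y^2:
g(x) = x^2 + (385 - x)^2 = 2x^2 - 770x + 148225
g'(x) = 4x - 770 = 0  =>  x = 385/2
y = 385 - 385/2 = 385/2
Minimum value = (385/2)^2 + (385/2)^2 = 148225/2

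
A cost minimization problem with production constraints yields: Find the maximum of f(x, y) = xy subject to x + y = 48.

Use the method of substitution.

Substitute y = 48 - x into f(x,y) = xy:
g(x) = x(48 - x) = 48x - x^2
g'(x) = 48 - 2x = 0  =>  x = 24
y = 48 - 24 = 24
Maximum value = 24 * 24 = 576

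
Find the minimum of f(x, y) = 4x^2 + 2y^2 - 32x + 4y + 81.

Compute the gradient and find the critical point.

f(x,y) = 4x^2 + 2y^2 - 32x + 4y + 81
df/dx = 8x + (-32) = 0  =>  x = 4
df/dy = 4y + (4) = 0  =>  y = -1
f(4, -1) = 4*(4)^2 + 2*(-1)^2 + -32*(4) + 4*(-1) + 81 = 15
Hessian is diagonal with entries 8, 4 > 0, so this is a minimum.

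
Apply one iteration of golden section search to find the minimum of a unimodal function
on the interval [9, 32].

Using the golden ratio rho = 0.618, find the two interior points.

Golden section search on [9, 32].
Golden ratio rho = 0.618 (approx).
Interior points:
  x_1 = 9 + (1-0.618)*23 = 17.7860
  x_2 = 9 + 0.618*23 = 23.2140
Compare f(x_1) and f(x_2) to determine which subinterval to keep.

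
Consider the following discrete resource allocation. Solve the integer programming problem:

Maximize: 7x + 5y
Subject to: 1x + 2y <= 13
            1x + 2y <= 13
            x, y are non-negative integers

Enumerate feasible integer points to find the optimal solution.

Constraint 1: 1x + 2y <= 13
Constraint 2: 1x + 2y <= 13
Feasible x range (need y >= 0): 0 <= x <= min(13/1, 13/1) => x in {0, ..., 13}.
Enumerate feasible integer points row by row (the coefficient of y is 5 > 0, so for each x the largest feasible y gives the best value):
  x = 0: y <= min((13 - 1*0)/2, (13 - 1*0)/2) => y in {0, ..., 6}; best 7*0 + 5*6 = 30
  x = 1: y <= min((13 - 1*1)/2, (13 - 1*1)/2) => y in {0, ..., 6}; best 7*1 + 5*6 = 37
  x = 2: y <= min((13 - 1*2)/2, (13 - 1*2)/2) => y in {0, ..., 5}; best 7*2 + 5*5 = 39
  x = 3: y <= min((13 - 1*3)/2, (13 - 1*3)/2) => y in {0, ..., 5}; best 7*3 + 5*5 = 46
  x = 4: y <= min((13 - 1*4)/2, (13 - 1*4)/2) => y in {0, ..., 4}; best 7*4 + 5*4 = 48
  x = 5: y <= min((13 - 1*5)/2, (13 - 1*5)/2) => y in {0, ..., 4}; best 7*5 + 5*4 = 55
  x = 6: y <= min((13 - 1*6)/2, (13 - 1*6)/2) => y in {0, ..., 3}; best 7*6 + 5*3 = 57
  x = 7: y <= min((13 - 1*7)/2, (13 - 1*7)/2) => y in {0, ..., 3}; best 7*7 + 5*3 = 64
  x = 8: y <= min((13 - 1*8)/2, (13 - 1*8)/2) => y in {0, ..., 2}; best 7*8 + 5*2 = 66
  x = 9: y <= min((13 - 1*9)/2, (13 - 1*9)/2) => y in {0, ..., 2}; best 7*9 + 5*2 = 73
  x = 10: y <= min((13 - 1*10)/2, (13 - 1*10)/2) => y in {0, ..., 1}; best 7*10 + 5*1 = 75
  x = 11: y <= min((13 - 1*11)/2, (13 - 1*11)/2) => y in {0, ..., 1}; best 7*11 + 5*1 = 82
  x = 12: y <= min((13 - 1*12)/2, (13 - 1*12)/2) => y in {0}; best 7*12 + 5*0 = 84
  x = 13: y <= min((13 - 1*13)/2, (13 - 1*13)/2) => y in {0}; best 7*13 + 5*0 = 91
The maximum 7x + 5y = 91 is achieved at x = 13, y = 0.
Check: 1*13 + 2*0 = 13 <= 13 and 1*13 + 2*0 = 13 <= 13.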